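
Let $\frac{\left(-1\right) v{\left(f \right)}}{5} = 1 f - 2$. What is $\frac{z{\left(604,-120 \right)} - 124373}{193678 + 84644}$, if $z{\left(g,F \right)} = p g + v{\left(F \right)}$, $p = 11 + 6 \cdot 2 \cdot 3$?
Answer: $- \frac{95375}{278322} \approx -0.34268$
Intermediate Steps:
$p = 47$ ($p = 11 + 12 \cdot 3 = 11 + 36 = 47$)
$v{\left(f \right)} = 10 - 5 f$ ($v{\left(f \right)} = - 5 \left(1 f - 2\right) = - 5 \left(f - 2\right) = - 5 \left(-2 + f\right) = 10 - 5 f$)
$z{\left(g,F \right)} = 10 - 5 F + 47 g$ ($z{\left(g,F \right)} = 47 g - \left(-10 + 5 F\right) = 10 - 5 F + 47 g$)
$\frac{z{\left(604,-120 \right)} - 124373}{193678 + 84644} = \frac{\left(10 - -600 + 47 \cdot 604\right) - 124373}{193678 + 84644} = \frac{\left(10 + 600 + 28388\right) - 124373}{278322} = \left(28998 - 124373\right) \frac{1}{278322} = \left(-95375\right) \frac{1}{278322} = - \frac{95375}{278322}$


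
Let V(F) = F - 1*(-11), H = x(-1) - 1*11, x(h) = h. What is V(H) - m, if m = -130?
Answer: 129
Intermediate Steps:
H = -12 (H = -1 - 1*11 = -1 - 11 = -12)
V(F) = 11 + F (V(F) = F + 11 = 11 + F)
V(H) - m = (11 - 12) - 1*(-130) = -1 + 130 = 129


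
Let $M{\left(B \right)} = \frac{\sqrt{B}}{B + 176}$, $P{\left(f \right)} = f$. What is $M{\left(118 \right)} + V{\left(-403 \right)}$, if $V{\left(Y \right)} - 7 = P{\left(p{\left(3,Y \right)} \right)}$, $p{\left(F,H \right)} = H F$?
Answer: $-1202 + \frac{\sqrt{118}}{294} \approx -1202.0$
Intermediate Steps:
$p{\left(F,H \right)} = F H$
$V{\left(Y \right)} = 7 + 3 Y$
$M{\left(B \right)} = \frac{\sqrt{B}}{176 + B}$
$M{\left(118 \right)} + V{\left(-403 \right)} = \frac{\sqrt{118}}{176 + 118} + \left(7 + 3 \left(-403\right)\right) = \frac{\sqrt{118}}{294} + \left(7 - 1209\right) = \sqrt{118} \cdot \frac{1}{294} - 1202 = \frac{\sqrt{118}}{294} - 1202 = -1202 + \frac{\sqrt{118}}{294}$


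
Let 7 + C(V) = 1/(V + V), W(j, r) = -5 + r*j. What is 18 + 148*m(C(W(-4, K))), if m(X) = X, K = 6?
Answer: -29596/29 ≈ -1020.6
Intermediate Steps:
W(j, r) = -5 + j*r
C(V) = -7 + 1/(2*V) (C(V) = -7 + 1/(V + V) = -7 + 1/(2*V))
18 + 148*m(C(W(-4, K))) = 18 + 148*(-7 + 1/(2*(-5 - 4*6))) = 18 + 148*(-7 + 1/(2*(-5 - 24))) = 18 + 148*(-7 + (1/2)/(-29)) = 18 + 148*(-7 + (1/2)*(-1/29)) = 18 + 148*(-7 - 1/58) = 18 + 148*(-407/58) = 18 - 30118/29 = -29596/29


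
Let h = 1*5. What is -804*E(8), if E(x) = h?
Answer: -4020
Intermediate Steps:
h = 5
E(x) = 5
-804*E(8) = -804*5 = -4020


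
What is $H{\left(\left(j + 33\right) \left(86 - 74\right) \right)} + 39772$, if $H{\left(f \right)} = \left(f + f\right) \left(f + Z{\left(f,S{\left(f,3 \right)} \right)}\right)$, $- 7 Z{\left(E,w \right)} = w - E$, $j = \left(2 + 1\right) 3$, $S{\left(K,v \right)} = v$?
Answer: $619948$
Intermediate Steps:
$j = 9$ ($j = 3 \cdot 3 = 9$)
$Z{\left(E,w \right)} = - \frac{w}{7} + \frac{E}{7}$ ($Z{\left(E,w \right)} = - \frac{w - E}{7} = - \frac{w}{7} + \frac{E}{7}$)
$H{\left(f \right)} = 2 f \left(- \frac{3}{7} + \frac{8 f}{7}\right)$ ($H{\left(f \right)} = \left(f + f\right) \left(f + \left(\left(- \frac{1}{7}\right) 3 + \frac{f}{7}\right)\right) = 2 f \left(f + \left(- \frac{3}{7} + \frac{f}{7}\right)\right) = 2 f \left(- \frac{3}{7} + \frac{8 f}{7}\right)$)
$H{\left(\left(j + 33\right) \left(86 - 74\right) \right)} + 39772 = \frac{2 \left(9 + 33\right) \left(86 - 74\right) \left(-3 + 8 \left(9 + 33\right) \left(86 - 74\right)\right)}{7} + 39772 = \frac{2 \cdot 42 \cdot 12 \left(-3 + 8 \cdot 42 \cdot 12\right)}{7} + 39772 = \frac{2}{7} \cdot 504 \left(-3 + 8 \cdot 504\right) + 39772 = \frac{2}{7} \cdot 504 \left(-3 + 4032\right) + 39772 = \frac{2}{7} \cdot 504 \cdot 4029 + 39772 = 580176 + 39772 = 619948$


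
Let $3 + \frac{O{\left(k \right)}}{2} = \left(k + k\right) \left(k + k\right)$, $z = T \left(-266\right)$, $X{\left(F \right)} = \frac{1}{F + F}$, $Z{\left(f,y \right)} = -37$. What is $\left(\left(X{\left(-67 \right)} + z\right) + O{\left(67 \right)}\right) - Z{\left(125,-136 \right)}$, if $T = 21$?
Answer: $\frac{4067837}{134} \approx 30357.0$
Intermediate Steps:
$X{\left(F \right)} = \frac{1}{2 F}$
$z = -5586$ ($z = 21 \left(-266\right) = -5586$)
$O{\left(k \right)} = -6 + 8 k^{2}$ ($O{\left(k \right)} = -6 + 2 \left(k + k\right) \left(k + k\right) = -6 + 2 \cdot 2 k 2 k = -6 + 2 \cdot 4 k^{2} = -6 + 8 k^{2}$)
$\left(\left(X{\left(-67 \right)} + z\right) + O{\left(67 \right)}\right) - Z{\left(125,-136 \right)} = \left(\left(\frac{1}{2 \left(-67\right)} - 5586\right) - \left(6 - 8 \cdot 67^{2}\right)\right) - -37 = \left(\left(\frac{1}{2} \left(- \frac{1}{67}\right) - 5586\right) + \left(-6 + 8 \cdot 4489\right)\right) + 37 = \left(\left(- \frac{1}{134} - 5586\right) + \left(-6 + 35912\right)\right) + 37 = \left(- \frac{748525}{134} + 35906\right) + 37 = \frac{4062879}{134} + 37 = \frac{4067837}{134}$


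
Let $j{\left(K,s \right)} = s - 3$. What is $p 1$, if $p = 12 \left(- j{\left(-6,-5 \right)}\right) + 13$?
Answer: $109$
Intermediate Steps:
$j{\left(K,s \right)} = -3 + s$ ($j{\left(K,s \right)} = s - 3 = -3 + s$)
$p = 109$ ($p = 12 \left(- (-3 - 5)\right) + 13 = 12 \left(\left(-1\right) \left(-8\right)\right) + 13 = 12 \cdot 8 + 13 = 96 + 13 = 109$)
$p 1 = 109 \cdot 1 = 109$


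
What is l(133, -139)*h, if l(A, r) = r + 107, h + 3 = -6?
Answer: 288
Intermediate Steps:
h = -9 (h = -3 - 6 = -9)
l(A, r) = 107 + r
l(133, -139)*h = (107 - 139)*(-9) = -32*(-9) = 288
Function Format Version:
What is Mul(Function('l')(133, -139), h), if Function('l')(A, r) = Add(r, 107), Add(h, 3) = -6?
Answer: 288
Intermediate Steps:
h = -9 (h = Add(-3, -6) = -9)
Function('l')(A, r) = Add(107, r)
Mul(Function('l')(133, -139), h) = Mul(Add(107, -139), -9) = Mul(-32, -9) = 288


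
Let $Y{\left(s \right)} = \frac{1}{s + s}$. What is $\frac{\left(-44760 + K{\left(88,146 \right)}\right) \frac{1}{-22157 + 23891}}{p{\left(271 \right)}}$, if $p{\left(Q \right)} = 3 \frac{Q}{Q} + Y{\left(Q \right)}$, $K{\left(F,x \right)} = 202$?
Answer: $- \frac{12075218}{1410609} \approx -8.5603$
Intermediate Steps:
$Y{\left(s \right)} = \frac{1}{2 s}$
$p{\left(Q \right)} = 3 + \frac{1}{2 Q}$ ($p{\left(Q \right)} = 3 \frac{Q}{Q} + \frac{1}{2 Q} = 3 \cdot 1 + \frac{1}{2 Q} = 3 + \frac{1}{2 Q}$)
$\frac{\left(-44760 + K{\left(88,146 \right)}\right) \frac{1}{-22157 + 23891}}{p{\left(271 \right)}} = \frac{\left(-44760 + 202\right) \frac{1}{-22157 + 23891}}{3 + \frac{1}{2 \cdot 271}} = \frac{\left(-44558\right) \frac{1}{1734}}{3 + \frac{1}{2} \cdot \frac{1}{271}} = \frac{\left(-44558\right) \frac{1}{1734}}{3 + \frac{1}{542}} = - \frac{22279}{867 \cdot \frac{1627}{542}} = \left(- \frac{22279}{867}\right) \frac{542}{1627} = - \frac{12075218}{1410609}$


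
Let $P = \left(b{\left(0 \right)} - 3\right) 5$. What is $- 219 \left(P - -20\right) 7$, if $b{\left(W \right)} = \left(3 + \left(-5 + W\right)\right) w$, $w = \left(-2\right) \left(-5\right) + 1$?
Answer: $160965$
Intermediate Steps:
$w = 11$ ($w = 10 + 1 = 11$)
$b{\left(W \right)} = -22 + 11 W$ ($b{\left(W \right)} = \left(3 + \left(-5 + W\right)\right) 11 = \left(-2 + W\right) 11 = -22 + 11 W$)
$P = -125$ ($P = \left(\left(-22 + 11 \cdot 0\right) - 3\right) 5 = \left(\left(-22 + 0\right) - 3\right) 5 = \left(-22 - 3\right) 5 = \left(-25\right) 5 = -125$)
$- 219 \left(P - -20\right) 7 = - 219 \left(-125 - -20\right) 7 = - 219 \left(-125 + 20\right) 7 = - 219 \left(\left(-105\right) 7\right) = \left(-219\right) \left(-735\right) = 160965$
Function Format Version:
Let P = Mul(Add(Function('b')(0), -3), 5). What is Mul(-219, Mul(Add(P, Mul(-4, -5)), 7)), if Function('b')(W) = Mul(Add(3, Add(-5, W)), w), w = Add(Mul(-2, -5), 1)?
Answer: 160965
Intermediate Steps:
w = 11 (w = Add(10, 1) = 11)
Function('b')(W) = Add(-22, Mul(11, W)) (Function('b')(W) = Mul(Add(3, Add(-5, W)), 11) = Mul(Add(-2, W), 11) = Add(-22, Mul(11, W)))
P = -125 (P = Mul(Add(Add(-22, Mul(11, 0)), -3), 5) = Mul(Add(Add(-22, 0), -3), 5) = Mul(Add(-22, -3), 5) = Mul(-25, 5) = -125)
Mul(-219, Mul(Add(P, Mul(-4, -5)), 7)) = Mul(-219, Mul(Add(-125, Mul(-4, -5)), 7)) = Mul(-219, Mul(Add(-125, 20), 7)) = Mul(-219, Mul(-105, 7)) = Mul(-219, -735) = 160965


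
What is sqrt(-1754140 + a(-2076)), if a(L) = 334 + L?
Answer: 3*I*sqrt(195098) ≈ 1325.1*I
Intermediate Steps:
sqrt(-1754140 + a(-2076)) = sqrt(-1754140 + (334 - 2076)) = sqrt(-1754140 - 1742) = sqrt(-1755882) = 3*I*sqrt(195098)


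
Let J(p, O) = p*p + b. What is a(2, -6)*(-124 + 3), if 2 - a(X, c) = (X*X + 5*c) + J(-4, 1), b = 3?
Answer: -1089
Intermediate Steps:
J(p, O) = 3 + p² (J(p, O) = p*p + 3 = p² + 3 = 3 + p²)
a(X, c) = -17 - X² - 5*c (a(X, c) = 2 - ((X*X + 5*c) + (3 + (-4)²)) = 2 - ((X² + 5*c) + (3 + 16)) = 2 - ((X² + 5*c) + 19) = 2 - (19 + X² + 5*c) = 2 + (-19 - X² - 5*c) = -17 - X² - 5*c)
a(2, -6)*(-124 + 3) = (-17 - 1*2² - 5*(-6))*(-124 + 3) = (-17 - 1*4 + 30)*(-121) = (-17 - 4 + 30)*(-121) = 9*(-121) = -1089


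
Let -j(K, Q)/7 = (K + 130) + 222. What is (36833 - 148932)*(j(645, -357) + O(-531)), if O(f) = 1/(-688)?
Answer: 538249289747/688 ≈ 7.8234e+8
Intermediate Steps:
O(f) = -1/688
j(K, Q) = -2464 - 7*K (j(K, Q) = -7*((K + 130) + 222) = -7*((130 + K) + 222) = -7*(352 + K) = -2464 - 7*K)
(36833 - 148932)*(j(645, -357) + O(-531)) = (36833 - 148932)*((-2464 - 7*645) - 1/688) = -112099*((-2464 - 4515) - 1/688) = -112099*(-6979 - 1/688) = -112099*(-4801553/688) = 538249289747/688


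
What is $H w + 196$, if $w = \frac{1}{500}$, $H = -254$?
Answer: $\frac{48873}{250} \approx 195.49$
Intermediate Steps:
$w = \frac{1}{500} \approx 0.002$
$H w + 196 = \left(-254\right) \frac{1}{500} + 196 = - \frac{127}{250} + 196 = \frac{48873}{250}$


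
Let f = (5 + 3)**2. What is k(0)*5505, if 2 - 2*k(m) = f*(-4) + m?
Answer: 710145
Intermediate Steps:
f = 64 (f = 8**2 = 64)
k(m) = 129 - m/2 (k(m) = 1 - (64*(-4) + m)/2 = 1 - (-256 + m)/2 = 1 + (128 - m/2) = 129 - m/2)
k(0)*5505 = (129 - 1/2*0)*5505 = (129 + 0)*5505 = 129*5505 = 710145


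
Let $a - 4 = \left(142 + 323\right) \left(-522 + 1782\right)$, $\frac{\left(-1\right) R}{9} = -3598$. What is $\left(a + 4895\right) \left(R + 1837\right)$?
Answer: $20216550981$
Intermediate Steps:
$R = 32382$ ($R = \left(-9\right) \left(-3598\right) = 32382$)
$a = 585904$ ($a = 4 + \left(142 + 323\right) \left(-522 + 1782\right) = 4 + 465 \cdot 1260 = 4 + 585900 = 585904$)
$\left(a + 4895\right) \left(R + 1837\right) = \left(585904 + 4895\right) \left(32382 + 1837\right) = 590799 \cdot 34219 = 20216550981$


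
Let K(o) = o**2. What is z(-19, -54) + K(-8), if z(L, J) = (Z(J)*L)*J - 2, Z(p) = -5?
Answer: -5068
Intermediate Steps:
z(L, J) = -2 - 5*J*L (z(L, J) = (-5*L)*J - 2 = -5*J*L - 2 = -2 - 5*J*L)
z(-19, -54) + K(-8) = (-2 - 5*(-54)*(-19)) + (-8)**2 = (-2 - 5130) + 64 = -5132 + 64 = -5068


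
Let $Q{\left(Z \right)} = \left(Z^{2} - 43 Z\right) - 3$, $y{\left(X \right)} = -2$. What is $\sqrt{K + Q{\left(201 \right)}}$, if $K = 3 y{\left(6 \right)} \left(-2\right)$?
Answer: $\sqrt{31767} \approx 178.23$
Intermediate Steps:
$Q{\left(Z \right)} = -3 + Z^{2} - 43 Z$
$K = 12$ ($K = 3 \left(-2\right) \left(-2\right) = \left(-6\right) \left(-2\right) = 12$)
$\sqrt{K + Q{\left(201 \right)}} = \sqrt{12 - \left(8646 - 40401\right)} = \sqrt{12 - -31755} = \sqrt{12 + 31755} = \sqrt{31767}$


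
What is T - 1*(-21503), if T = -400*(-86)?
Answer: 55903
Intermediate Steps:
T = 34400
T - 1*(-21503) = 34400 - 1*(-21503) = 34400 + 21503 = 55903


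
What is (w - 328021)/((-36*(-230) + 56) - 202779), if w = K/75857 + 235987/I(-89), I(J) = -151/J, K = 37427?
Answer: 2164067725619/2227229260301 ≈ 0.97164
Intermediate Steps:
w = 1593218312928/11454407 (w = 37427/75857 + 235987/((-151/(-89))) = 37427*(1/75857) + 235987/((-151*(-1/89))) = 37427/75857 + 235987/(151/89) = 37427/75857 + 235987*(89/151) = 37427/75857 + 21002843/151 = 1593218312928/11454407 ≈ 1.3909e+5)
(w - 328021)/((-36*(-230) + 56) - 202779) = (1593218312928/11454407 - 328021)/((-36*(-230) + 56) - 202779) = -2164067725619/(11454407*((8280 + 56) - 202779)) = -2164067725619/(11454407*(8336 - 202779)) = -2164067725619/11454407/(-194443) = -2164067725619/11454407*(-1/194443) = 2164067725619/2227229260301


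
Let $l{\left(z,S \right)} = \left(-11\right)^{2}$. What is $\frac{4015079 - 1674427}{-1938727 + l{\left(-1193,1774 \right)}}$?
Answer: $- \frac{1170326}{969303} \approx -1.2074$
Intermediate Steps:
$l{\left(z,S \right)} = 121$
$\frac{4015079 - 1674427}{-1938727 + l{\left(-1193,1774 \right)}} = \frac{4015079 - 1674427}{-1938727 + 121} = \frac{2340652}{-1938606} = 2340652 \left(- \frac{1}{1938606}\right) = - \frac{1170326}{969303}$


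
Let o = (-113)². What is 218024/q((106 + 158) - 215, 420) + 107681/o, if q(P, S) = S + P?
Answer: 2834450845/5988661 ≈ 473.30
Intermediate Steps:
q(P, S) = P + S
o = 12769
218024/q((106 + 158) - 215, 420) + 107681/o = 218024/(((106 + 158) - 215) + 420) + 107681/12769 = 218024/((264 - 215) + 420) + 107681*(1/12769) = 218024/(49 + 420) + 107681/12769 = 218024/469 + 107681/12769 = 2834450845/5988661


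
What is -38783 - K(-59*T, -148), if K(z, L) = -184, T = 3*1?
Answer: -38599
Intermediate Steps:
T = 3
-38783 - K(-59*T, -148) = -38783 - 1*(-184) = -38783 + 184 = -38599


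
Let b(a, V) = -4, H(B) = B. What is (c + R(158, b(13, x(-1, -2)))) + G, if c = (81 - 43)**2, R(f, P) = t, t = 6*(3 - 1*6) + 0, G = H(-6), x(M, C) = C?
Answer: 1420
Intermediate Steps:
G = -6
t = -18 (t = 6*(3 - 6) + 0 = 6*(-3) + 0 = -18 + 0 = -18)
R(f, P) = -18
c = 1444 (c = 38**2 = 1444)
(c + R(158, b(13, x(-1, -2)))) + G = (1444 - 18) - 6 = 1426 - 6 = 1420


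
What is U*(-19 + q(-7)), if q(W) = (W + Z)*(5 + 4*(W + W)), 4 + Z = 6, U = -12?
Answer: -2832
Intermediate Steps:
Z = 2 (Z = -4 + 6 = 2)
q(W) = (2 + W)*(5 + 8*W) (q(W) = (W + 2)*(5 + 4*(W + W)) = (2 + W)*(5 + 4*(2*W)) = (2 + W)*(5 + 8*W))
U*(-19 + q(-7)) = -12*(-19 + (10 + 8*(-7)² + 21*(-7))) = -12*(-19 + (10 + 8*49 - 147)) = -12*(-19 + (10 + 392 - 147)) = -12*(-19 + 255) = -12*236 = -2832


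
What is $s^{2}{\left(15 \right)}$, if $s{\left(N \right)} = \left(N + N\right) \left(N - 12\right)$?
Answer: $8100$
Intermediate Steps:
$s{\left(N \right)} = 2 N \left(-12 + N\right)$
$s^{2}{\left(15 \right)} = \left(2 \cdot 15 \left(-12 + 15\right)\right)^{2} = \left(2 \cdot 15 \cdot 3\right)^{2} = 90^{2} = 8100$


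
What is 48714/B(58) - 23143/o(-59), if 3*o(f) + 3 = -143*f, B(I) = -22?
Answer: -206190657/92774 ≈ -2222.5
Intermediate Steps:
o(f) = -1 - 143*f/3 (o(f) = -1 + (-143*f)/3 = -1 - 143*f/3)
48714/B(58) - 23143/o(-59) = 48714/(-22) - 23143/(-1 - 143/3*(-59)) = 48714*(-1/22) - 23143/(-1 + 8437/3) = -24357/11 - 23143/8434/3 = -24357/11 - 23143*3/8434 = -24357/11 - 69429/8434 = -206190657/92774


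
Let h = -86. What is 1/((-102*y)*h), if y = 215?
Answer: 1/1885980 ≈ 5.3023e-7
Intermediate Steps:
1/((-102*y)*h) = 1/(-102*215*(-86)) = 1/(-21930*(-86)) = 1/1885980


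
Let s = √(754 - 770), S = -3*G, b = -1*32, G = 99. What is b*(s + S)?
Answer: 9504 - 128*I ≈ 9504.0 - 128.0*I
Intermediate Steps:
b = -32
S = -297 (S = -3*99 = -297)
s = 4*I (s = √(-16) = 4*I ≈ 4.0*I)
b*(s + S) = -32*(4*I - 297) = -32*(-297 + 4*I) = 9504 - 128*I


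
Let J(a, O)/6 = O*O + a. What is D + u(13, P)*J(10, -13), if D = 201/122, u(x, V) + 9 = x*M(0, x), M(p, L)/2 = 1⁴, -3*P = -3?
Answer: 2227677/122 ≈ 18260.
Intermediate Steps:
P = 1 (P = -⅓*(-3) = 1)
J(a, O) = 6*a + 6*O² (J(a, O) = 6*(O*O + a) = 6*(O² + a) = 6*(a + O²) = 6*a + 6*O²)
M(p, L) = 2 (M(p, L) = 2*1⁴ = 2*1 = 2)
u(x, V) = -9 + 2*x (u(x, V) = -9 + x*2 = -9 + 2*x)
D = 201/122 (D = 201*(1/122) = 201/122 ≈ 1.6475)
D + u(13, P)*J(10, -13) = 201/122 + (-9 + 2*13)*(6*10 + 6*(-13)²) = 201/122 + (-9 + 26)*(60 + 6*169) = 201/122 + 17*(60 + 1014) = 201/122 + 17*1074 = 201/122 + 18258 = 2227677/122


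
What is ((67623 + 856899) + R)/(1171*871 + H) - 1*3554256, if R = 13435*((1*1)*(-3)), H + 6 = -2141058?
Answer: -3984759033705/1121123 ≈ -3.5543e+6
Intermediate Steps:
H = -2141064 (H = -6 - 2141058 = -2141064)
R = -40305 (R = 13435*(1*(-3)) = 13435*(-3) = -40305)
((67623 + 856899) + R)/(1171*871 + H) - 1*3554256 = ((67623 + 856899) - 40305)/(1171*871 - 2141064) - 1*3554256 = (924522 - 40305)/(1019941 - 2141064) - 3554256 = 884217/(-1121123) - 3554256 = 884217*(-1/1121123) - 3554256 = -884217/1121123 - 3554256 = -3984759033705/1121123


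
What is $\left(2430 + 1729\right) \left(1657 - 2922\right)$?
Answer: $-5261135$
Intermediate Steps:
$\left(2430 + 1729\right) \left(1657 - 2922\right) = 4159 \left(-1265\right) = -5261135$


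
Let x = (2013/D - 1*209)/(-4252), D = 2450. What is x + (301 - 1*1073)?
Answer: -8041722763/10417400 ≈ -771.95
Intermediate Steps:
x = 510037/10417400 (x = (2013/2450 - 1*209)/(-4252) = (2013*(1/2450) - 209)*(-1/4252) = (2013/2450 - 209)*(-1/4252) = -510037/2450*(-1/4252) = 510037/10417400 ≈ 0.048960)
x + (301 - 1*1073) = 510037/10417400 + (301 - 1*1073) = 510037/10417400 + (301 - 1073) = 510037/10417400 - 772 = -8041722763/10417400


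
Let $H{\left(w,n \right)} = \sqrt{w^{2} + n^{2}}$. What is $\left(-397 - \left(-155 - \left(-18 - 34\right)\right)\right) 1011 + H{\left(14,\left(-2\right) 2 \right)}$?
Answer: $-297234 + 2 \sqrt{53} \approx -2.9722 \cdot 10^{5}$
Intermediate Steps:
$H{\left(w,n \right)} = \sqrt{n^{2} + w^{2}}$
$\left(-397 - \left(-155 - \left(-18 - 34\right)\right)\right) 1011 + H{\left(14,\left(-2\right) 2 \right)} = \left(-397 - \left(-155 - \left(-18 - 34\right)\right)\right) 1011 + \sqrt{\left(\left(-2\right) 2\right)^{2} + 14^{2}} = \left(-397 - \left(-155 - -52\right)\right) 1011 + \sqrt{\left(-4\right)^{2} + 196} = \left(-397 - \left(-155 + 52\right)\right) 1011 + \sqrt{16 + 196} = \left(-397 - -103\right) 1011 + \sqrt{212} = \left(-397 + 103\right) 1011 + 2 \sqrt{53} = \left(-294\right) 1011 + 2 \sqrt{53} = -297234 + 2 \sqrt{53}$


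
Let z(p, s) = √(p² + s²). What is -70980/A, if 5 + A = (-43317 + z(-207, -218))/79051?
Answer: 820281675369520/64115102937 + 1870346660*√90373/64115102937 ≈ 12803.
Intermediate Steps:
A = -438572/79051 + √90373/79051 (A = -5 + (-43317 + √((-207)² + (-218)²))/79051 = -5 + (-43317 + √(42849 + 47524))*(1/79051) = -5 + (-43317 + √90373)*(1/79051) = -5 + (-43317/79051 + √90373/79051) = -438572/79051 + √90373/79051 ≈ -5.5442)
-70980/A = -70980/(-438572/79051 + √90373/79051)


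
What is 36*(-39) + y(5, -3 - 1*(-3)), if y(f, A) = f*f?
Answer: -1379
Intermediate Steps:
y(f, A) = f²
36*(-39) + y(5, -3 - 1*(-3)) = 36*(-39) + 5² = -1404 + 25 = -1379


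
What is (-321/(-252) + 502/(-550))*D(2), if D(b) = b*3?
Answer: 8341/3850 ≈ 2.1665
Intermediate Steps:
D(b) = 3*b
(-321/(-252) + 502/(-550))*D(2) = (-321/(-252) + 502/(-550))*(3*2) = (-321*(-1/252) + 502*(-1/550))*6 = (107/84 - 251/275)*6 = (8341/23100)*6 = 8341/3850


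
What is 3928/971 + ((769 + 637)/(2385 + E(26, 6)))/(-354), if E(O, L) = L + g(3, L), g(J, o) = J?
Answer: 87566329/21655242 ≈ 4.0437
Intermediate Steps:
E(O, L) = 3 + L (E(O, L) = L + 3 = 3 + L)
3928/971 + ((769 + 637)/(2385 + E(26, 6)))/(-354) = 3928/971 + ((769 + 637)/(2385 + (3 + 6)))/(-354) = 3928*(1/971) + (1406/(2385 + 9))*(-1/354) = 3928/971 + (1406/2394)*(-1/354) = 3928/971 + (1406*(1/2394))*(-1/354) = 3928/971 + (37/63)*(-1/354) = 3928/971 - 37/22302 = 87566329/21655242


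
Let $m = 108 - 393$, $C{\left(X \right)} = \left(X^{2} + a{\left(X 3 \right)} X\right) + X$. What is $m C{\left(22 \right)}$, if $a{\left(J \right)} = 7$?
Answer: $-188100$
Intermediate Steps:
$C{\left(X \right)} = X^{2} + 8 X$ ($C{\left(X \right)} = \left(X^{2} + 7 X\right) + X = X^{2} + 8 X$)
$m = -285$ ($m = 108 - 393 = -285$)
$m C{\left(22 \right)} = - 285 \cdot 22 \left(8 + 22\right) = - 285 \cdot 22 \cdot 30 = \left(-285\right) 660 = -188100$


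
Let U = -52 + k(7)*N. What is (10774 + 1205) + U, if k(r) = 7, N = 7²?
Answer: 12270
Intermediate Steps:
N = 49
U = 291 (U = -52 + 7*49 = -52 + 343 = 291)
(10774 + 1205) + U = (10774 + 1205) + 291 = 11979 + 291 = 12270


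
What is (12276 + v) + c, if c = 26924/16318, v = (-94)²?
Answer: 172266270/8159 ≈ 21114.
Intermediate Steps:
v = 8836
c = 13462/8159 (c = 26924*(1/16318) = 13462/8159 ≈ 1.6500)
(12276 + v) + c = (12276 + 8836) + 13462/8159 = 21112 + 13462/8159 = 172266270/8159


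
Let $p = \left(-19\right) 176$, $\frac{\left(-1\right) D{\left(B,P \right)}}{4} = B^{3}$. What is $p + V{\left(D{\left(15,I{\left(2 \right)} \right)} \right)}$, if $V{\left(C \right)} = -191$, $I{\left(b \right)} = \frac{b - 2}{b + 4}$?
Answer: $-3535$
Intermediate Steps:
$I{\left(b \right)} = \frac{-2 + b}{4 + b}$
$D{\left(B,P \right)} = - 4 B^{3}$
$p = -3344$
$p + V{\left(D{\left(15,I{\left(2 \right)} \right)} \right)} = -3344 - 191 = -3535$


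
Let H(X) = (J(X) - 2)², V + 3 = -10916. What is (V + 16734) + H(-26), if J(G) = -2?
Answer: 5831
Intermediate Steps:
V = -10919 (V = -3 - 10916 = -10919)
H(X) = 16 (H(X) = (-2 - 2)² = (-4)² = 16)
(V + 16734) + H(-26) = (-10919 + 16734) + 16 = 5815 + 16 = 5831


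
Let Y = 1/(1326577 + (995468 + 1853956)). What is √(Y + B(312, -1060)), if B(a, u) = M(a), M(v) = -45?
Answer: 2*I*√196188572916011/4176001 ≈ 6.7082*I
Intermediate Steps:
B(a, u) = -45
Y = 1/4176001 (Y = 1/(1326577 + 2849424) = 1/4176001 ≈ 2.3946e-7)
√(Y + B(312, -1060)) = √(1/4176001 - 45) = √(-187920044/4176001) = 2*I*√196188572916011/4176001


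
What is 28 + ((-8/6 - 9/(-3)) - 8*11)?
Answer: -175/3 ≈ -58.333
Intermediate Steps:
28 + ((-8/6 - 9/(-3)) - 8*11) = 28 + ((-8*⅙ - 9*(-⅓)) - 88) = 28 + ((-4/3 + 3) - 88) = 28 + (5/3 - 88) = 28 - 259/3 = -175/3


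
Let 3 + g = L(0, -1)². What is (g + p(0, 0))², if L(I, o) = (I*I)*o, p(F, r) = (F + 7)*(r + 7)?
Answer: 2116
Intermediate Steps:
p(F, r) = (7 + F)*(7 + r)
L(I, o) = o*I² (L(I, o) = I²*o = o*I²)
g = -3 (g = -3 + (-1*0²)² = -3 + (-1*0)² = -3 + 0² = -3 + 0 = -3)
(g + p(0, 0))² = (-3 + (49 + 7*0 + 7*0 + 0*0))² = (-3 + (49 + 0 + 0 + 0))² = (-3 + 49)² = 46² = 2116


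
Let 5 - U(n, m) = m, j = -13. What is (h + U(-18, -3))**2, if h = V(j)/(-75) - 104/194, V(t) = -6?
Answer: 334670436/5880625 ≈ 56.911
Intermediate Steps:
U(n, m) = 5 - m
h = -1106/2425 (h = -6/(-75) - 104/194 = -6*(-1/75) - 104*1/194 = 2/25 - 52/97 = -1106/2425 ≈ -0.45608)
(h + U(-18, -3))**2 = (-1106/2425 + (5 - 1*(-3)))**2 = (-1106/2425 + (5 + 3))**2 = (-1106/2425 + 8)**2 = (18294/2425)**2 = 334670436/5880625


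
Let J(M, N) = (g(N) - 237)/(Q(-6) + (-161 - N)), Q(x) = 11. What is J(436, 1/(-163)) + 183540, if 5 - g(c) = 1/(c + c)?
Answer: 8974787983/48898 ≈ 1.8354e+5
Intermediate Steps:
g(c) = 5 - 1/(2*c) (g(c) = 5 - 1/(c + c) = 5 - 1/(2*c))
J(M, N) = (-232 - 1/(2*N))/(-150 - N) (J(M, N) = ((5 - 1/(2*N)) - 237)/(11 + (-161 - N)) = (-232 - 1/(2*N))/(-150 - N))
J(436, 1/(-163)) + 183540 = (1 + 464/(-163))/(2*(1/(-163))*(150 + 1/(-163))) + 183540 = (1 + 464*(-1/163))/(2*(-1/163)*(150 - 1/163)) + 183540 = (½)*(-163)*(1 - 464/163)/(24449/163) + 183540 = (½)*(-163)*(163/24449)*(-301/163) + 183540 = 49063/48898 + 183540 = 8974787983/48898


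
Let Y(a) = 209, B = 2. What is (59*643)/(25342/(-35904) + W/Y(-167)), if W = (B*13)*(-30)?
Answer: -12939855456/1513709 ≈ -8548.4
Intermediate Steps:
W = -780 (W = (2*13)*(-30) = 26*(-30) = -780)
(59*643)/(25342/(-35904) + W/Y(-167)) = (59*643)/(25342/(-35904) - 780/209) = 37937/(25342*(-1/35904) - 780*1/209) = 37937/(-12671/17952 - 780/209) = 37937/(-1513709/341088) = 37937*(-341088/1513709) = -12939855456/1513709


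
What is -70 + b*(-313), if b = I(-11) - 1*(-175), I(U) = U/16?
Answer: -874077/16 ≈ -54630.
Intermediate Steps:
I(U) = U/16 (I(U) = U*(1/16) = U/16)
b = 2789/16 (b = (1/16)*(-11) - 1*(-175) = -11/16 + 175 = 2789/16 ≈ 174.31)
-70 + b*(-313) = -70 + (2789/16)*(-313) = -70 - 872957/16 = -874077/16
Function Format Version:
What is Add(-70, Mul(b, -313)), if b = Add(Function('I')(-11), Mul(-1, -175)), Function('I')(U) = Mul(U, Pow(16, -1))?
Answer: Rational(-874077, 16) ≈ -54630.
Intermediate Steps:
Function('I')(U) = Mul(Rational(1, 16), U) (Function('I')(U) = Mul(U, Rational(1, 16)) = Mul(Rational(1, 16), U))
b = Rational(2789, 16) (b = Add(Mul(Rational(1, 16), -11), Mul(-1, -175)) = Add(Rational(-11, 16), 175) = Rational(2789, 16) ≈ 174.31)
Add(-70, Mul(b, -313)) = Add(-70, Mul(Rational(2789, 16), -313)) = Add(-70, Rational(-872957, 16)) = Rational(-874077, 16)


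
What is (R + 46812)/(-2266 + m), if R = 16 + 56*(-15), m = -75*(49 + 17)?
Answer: -11497/1804 ≈ -6.3731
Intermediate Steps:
m = -4950 (m = -75*66 = -4950)
R = -824 (R = 16 - 840 = -824)
(R + 46812)/(-2266 + m) = (-824 + 46812)/(-2266 - 4950) = 45988/(-7216) = 45988*(-1/7216) = -11497/1804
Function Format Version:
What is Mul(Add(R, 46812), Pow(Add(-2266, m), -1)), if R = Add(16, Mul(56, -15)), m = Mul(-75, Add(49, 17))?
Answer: Rational(-11497, 1804) ≈ -6.3731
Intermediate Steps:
m = -4950 (m = Mul(-75, 66) = -4950)
R = -824 (R = Add(16, -840) = -824)
Mul(Add(R, 46812), Pow(Add(-2266, m), -1)) = Mul(Add(-824, 46812), Pow(Add(-2266, -4950), -1)) = Mul(45988, Pow(-7216, -1)) = Mul(45988, Rational(-1, 7216)) = Rational(-11497, 1804)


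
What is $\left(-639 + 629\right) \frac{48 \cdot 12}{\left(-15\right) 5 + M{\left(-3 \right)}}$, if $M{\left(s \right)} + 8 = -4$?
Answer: $\frac{1920}{29} \approx 66.207$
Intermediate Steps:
$M{\left(s \right)} = -12$ ($M{\left(s \right)} = -8 - 4 = -12$)
$\left(-639 + 629\right) \frac{48 \cdot 12}{\left(-15\right) 5 + M{\left(-3 \right)}} = \left(-639 + 629\right) \frac{48 \cdot 12}{\left(-15\right) 5 - 12} = - 10 \frac{576}{-75 - 12} = - 10 \frac{576}{-87} = - 10 \cdot 576 \left(- \frac{1}{87}\right) = \left(-10\right) \left(- \frac{192}{29}\right) = \frac{1920}{29}$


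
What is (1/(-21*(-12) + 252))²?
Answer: 1/254016 ≈ 3.9368e-6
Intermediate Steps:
(1/(-21*(-12) + 252))² = (1/(252 + 252))² = (1/504)² = 1/254016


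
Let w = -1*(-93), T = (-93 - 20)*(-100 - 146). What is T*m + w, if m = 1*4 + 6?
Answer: 278073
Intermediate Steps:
T = 27798 (T = -113*(-246) = 27798)
m = 10 (m = 4 + 6 = 10)
w = 93
T*m + w = 27798*10 + 93 = 277980 + 93 = 278073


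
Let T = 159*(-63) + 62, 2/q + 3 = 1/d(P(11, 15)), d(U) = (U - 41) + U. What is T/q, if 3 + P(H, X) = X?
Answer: 258830/17 ≈ 15225.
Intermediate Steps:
P(H, X) = -3 + X
d(U) = -41 + 2*U (d(U) = (-41 + U) + U = -41 + 2*U)
q = -17/26 (q = 2/(-3 + 1/(-41 + 2*(-3 + 15))) = 2/(-3 + 1/(-41 + 2*12)) = 2/(-3 + 1/(-41 + 24)) = 2/(-3 + 1/(-17)) = 2/(-3 - 1/17) = 2/(-52/17) = 2*(-17/52) = -17/26 ≈ -0.65385)
T = -9955 (T = -10017 + 62 = -9955)
T/q = -9955/(-17/26) = -9955*(-26/17) = 258830/17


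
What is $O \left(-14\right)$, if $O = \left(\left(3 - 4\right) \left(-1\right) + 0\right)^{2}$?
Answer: $-14$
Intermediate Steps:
$O = 1$ ($O = \left(\left(-1\right) \left(-1\right) + 0\right)^{2} = \left(1 + 0\right)^{2} = 1^{2} = 1$)
$O \left(-14\right) = 1 \left(-14\right) = -14$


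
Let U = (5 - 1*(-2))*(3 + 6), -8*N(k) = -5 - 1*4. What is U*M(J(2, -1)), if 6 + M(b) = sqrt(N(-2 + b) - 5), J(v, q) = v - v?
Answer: -378 + 63*I*sqrt(62)/4 ≈ -378.0 + 124.02*I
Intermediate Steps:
N(k) = 9/8 (N(k) = -(-5 - 1*4)/8 = -(-5 - 4)/8 = -1/8*(-9) = 9/8)
J(v, q) = 0
M(b) = -6 + I*sqrt(62)/4 (M(b) = -6 + sqrt(9/8 - 5) = -6 + sqrt(-31/8) = -6 + I*sqrt(62)/4)
U = 63 (U = (5 + 2)*9 = 7*9 = 63)
U*M(J(2, -1)) = 63*(-6 + I*sqrt(62)/4) = -378 + 63*I*sqrt(62)/4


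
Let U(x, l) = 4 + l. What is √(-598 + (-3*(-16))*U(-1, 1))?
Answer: I*√358 ≈ 18.921*I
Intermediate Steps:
√(-598 + (-3*(-16))*U(-1, 1)) = √(-598 + (-3*(-16))*(4 + 1)) = √(-598 + 48*5) = √(-598 + 240) = √(-358) = I*√358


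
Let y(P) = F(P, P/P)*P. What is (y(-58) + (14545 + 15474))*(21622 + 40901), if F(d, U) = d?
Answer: 2087205309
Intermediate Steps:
y(P) = P² (y(P) = P*P = P²)
(y(-58) + (14545 + 15474))*(21622 + 40901) = ((-58)² + (14545 + 15474))*(21622 + 40901) = (3364 + 30019)*62523 = 33383*62523 = 2087205309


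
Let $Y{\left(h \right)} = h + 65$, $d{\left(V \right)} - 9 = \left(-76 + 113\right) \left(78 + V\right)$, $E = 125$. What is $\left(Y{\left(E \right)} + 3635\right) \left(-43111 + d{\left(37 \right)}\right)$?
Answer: $-148589775$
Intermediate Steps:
$d{\left(V \right)} = 2895 + 37 V$ ($d{\left(V \right)} = 9 + \left(-76 + 113\right) \left(78 + V\right) = 9 + 37 \left(78 + V\right) = 9 + \left(2886 + 37 V\right) = 2895 + 37 V$)
$Y{\left(h \right)} = 65 + h$
$\left(Y{\left(E \right)} + 3635\right) \left(-43111 + d{\left(37 \right)}\right) = \left(\left(65 + 125\right) + 3635\right) \left(-43111 + \left(2895 + 37 \cdot 37\right)\right) = \left(190 + 3635\right) \left(-43111 + \left(2895 + 1369\right)\right) = 3825 \left(-43111 + 4264\right) = 3825 \left(-38847\right) = -148589775$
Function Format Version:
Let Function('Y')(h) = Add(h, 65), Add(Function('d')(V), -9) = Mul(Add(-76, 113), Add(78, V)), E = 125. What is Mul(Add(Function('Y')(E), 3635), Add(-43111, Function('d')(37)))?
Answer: -148589775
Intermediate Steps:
Function('d')(V) = Add(2895, Mul(37, V)) (Function('d')(V) = Add(9, Mul(Add(-76, 113), Add(78, V))) = Add(9, Mul(37, Add(78, V))) = Add(9, Add(2886, Mul(37, V))) = Add(2895, Mul(37, V)))
Function('Y')(h) = Add(65, h)
Mul(Add(Function('Y')(E), 3635), Add(-43111, Function('d')(37))) = Mul(Add(Add(65, 125), 3635), Add(-43111, Add(2895, Mul(37, 37)))) = Mul(Add(190, 3635), Add(-43111, Add(2895, 1369))) = Mul(3825, Add(-43111, 4264)) = Mul(3825, -38847) = -148589775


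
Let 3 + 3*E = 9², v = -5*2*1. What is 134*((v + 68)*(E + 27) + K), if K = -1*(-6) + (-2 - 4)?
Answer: 411916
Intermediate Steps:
K = 0 (K = 6 - 6 = 0)
v = -10 (v = -10*1 = -10)
E = 26 (E = -1 + (⅓)*9² = -1 + (⅓)*81 = -1 + 27 = 26)
134*((v + 68)*(E + 27) + K) = 134*((-10 + 68)*(26 + 27) + 0) = 134*(58*53 + 0) = 134*(3074 + 0) = 134*3074 = 411916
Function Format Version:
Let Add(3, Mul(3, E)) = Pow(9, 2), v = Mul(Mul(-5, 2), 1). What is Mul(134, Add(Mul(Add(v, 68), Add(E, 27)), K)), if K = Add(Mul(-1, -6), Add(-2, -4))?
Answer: 411916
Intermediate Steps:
K = 0 (K = Add(6, -6) = 0)
v = -10 (v = Mul(-10, 1) = -10)
E = 26 (E = Add(-1, Mul(Rational(1, 3), Pow(9, 2))) = Add(-1, Mul(Rational(1, 3), 81)) = Add(-1, 27) = 26)
Mul(134, Add(Mul(Add(v, 68), Add(E, 27)), K)) = Mul(134, Add(Mul(Add(-10, 68), Add(26, 27)), 0)) = Mul(134, Add(Mul(58, 53), 0)) = Mul(134, Add(3074, 0)) = Mul(134, 3074) = 411916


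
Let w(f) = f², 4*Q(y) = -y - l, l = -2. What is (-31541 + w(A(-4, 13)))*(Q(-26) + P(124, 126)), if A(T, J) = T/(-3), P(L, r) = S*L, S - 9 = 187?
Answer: -6900750283/9 ≈ -7.6675e+8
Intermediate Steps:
S = 196 (S = 9 + 187 = 196)
P(L, r) = 196*L
A(T, J) = -T/3 (A(T, J) = T*(-⅓) = -T/3)
Q(y) = ½ - y/4 (Q(y) = (-y - 1*(-2))/4 = (-y + 2)/4 = (2 - y)/4 = ½ - y/4)
(-31541 + w(A(-4, 13)))*(Q(-26) + P(124, 126)) = (-31541 + (-⅓*(-4))²)*((½ - ¼*(-26)) + 196*124) = (-31541 + (4/3)²)*((½ + 13/2) + 24304) = (-31541 + 16/9)*(7 + 24304) = -283853/9*24311 = -6900750283/9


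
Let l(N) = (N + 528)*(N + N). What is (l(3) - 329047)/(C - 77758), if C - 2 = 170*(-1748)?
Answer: 325861/374916 ≈ 0.86916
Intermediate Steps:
C = -297158 (C = 2 + 170*(-1748) = 2 - 297160 = -297158)
l(N) = 2*N*(528 + N) (l(N) = (528 + N)*(2*N) = 2*N*(528 + N))
(l(3) - 329047)/(C - 77758) = (2*3*(528 + 3) - 329047)/(-297158 - 77758) = (2*3*531 - 329047)/(-374916) = (3186 - 329047)*(-1/374916) = -325861*(-1/374916) = 325861/374916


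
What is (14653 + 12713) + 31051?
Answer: 58417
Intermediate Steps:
(14653 + 12713) + 31051 = 27366 + 31051 = 58417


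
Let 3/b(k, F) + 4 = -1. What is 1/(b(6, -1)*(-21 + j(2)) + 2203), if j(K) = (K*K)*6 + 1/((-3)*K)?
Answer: 10/22013 ≈ 0.00045428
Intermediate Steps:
b(k, F) = -⅗ (b(k, F) = 3/(-4 - 1) = 3/(-5) = 3*(-⅕) = -⅗)
j(K) = 6*K² - 1/(3*K) (j(K) = K²*6 - 1/(3*K) = 6*K² - 1/(3*K))
1/(b(6, -1)*(-21 + j(2)) + 2203) = 1/(-3*(-21 + (⅓)*(-1 + 18*2³)/2)/5 + 2203) = 1/(-3*(-21 + (⅓)*(½)*(-1 + 18*8))/5 + 2203) = 1/(-3*(-21 + (⅓)*(½)*(-1 + 144))/5 + 2203) = 1/(-3*(-21 + (⅓)*(½)*143)/5 + 2203) = 1/(-3*(-21 + 143/6)/5 + 2203) = 1/(-⅗*17/6 + 2203) = 1/(-17/10 + 2203) = 1/(22013/10) = 10/22013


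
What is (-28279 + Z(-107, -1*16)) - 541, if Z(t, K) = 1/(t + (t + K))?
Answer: -6628601/230 ≈ -28820.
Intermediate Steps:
Z(t, K) = 1/(K + 2*t) (Z(t, K) = 1/(t + (K + t)) = 1/(K + 2*t))
(-28279 + Z(-107, -1*16)) - 541 = (-28279 + 1/(-1*16 + 2*(-107))) - 541 = (-28279 + 1/(-16 - 214)) - 541 = (-28279 + 1/(-230)) - 541 = (-28279 - 1/230) - 541 = -6504171/230 - 541 = -6628601/230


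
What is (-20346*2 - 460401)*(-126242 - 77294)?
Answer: 101990464848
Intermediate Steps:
(-20346*2 - 460401)*(-126242 - 77294) = (-40692 - 460401)*(-203536) = -501093*(-203536) = 101990464848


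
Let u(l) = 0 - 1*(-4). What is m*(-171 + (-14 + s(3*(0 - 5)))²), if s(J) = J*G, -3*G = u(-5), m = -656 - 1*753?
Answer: 190215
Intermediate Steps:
m = -1409 (m = -656 - 753 = -1409)
u(l) = 4 (u(l) = 0 + 4 = 4)
G = -4/3 (G = -⅓*4 = -4/3 ≈ -1.3333)
s(J) = -4*J/3 (s(J) = J*(-4/3) = -4*J/3)
m*(-171 + (-14 + s(3*(0 - 5)))²) = -1409*(-171 + (-14 - 4*(0 - 5))²) = -1409*(-171 + (-14 - 4*(-5))²) = -1409*(-171 + (-14 - 4/3*(-15))²) = -1409*(-171 + (-14 + 20)²) = -1409*(-171 + 6²) = -1409*(-171 + 36) = -1409*(-135) = 190215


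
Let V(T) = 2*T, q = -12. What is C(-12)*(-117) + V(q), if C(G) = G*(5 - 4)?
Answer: 1380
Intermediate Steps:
C(G) = G (C(G) = G*1 = G)
C(-12)*(-117) + V(q) = -12*(-117) + 2*(-12) = 1404 - 24 = 1380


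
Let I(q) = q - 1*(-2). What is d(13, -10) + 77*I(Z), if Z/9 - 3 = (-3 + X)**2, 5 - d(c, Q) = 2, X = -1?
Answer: 13324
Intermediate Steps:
d(c, Q) = 3 (d(c, Q) = 5 - 1*2 = 5 - 2 = 3)
Z = 171 (Z = 27 + 9*(-3 - 1)**2 = 27 + 9*(-4)**2 = 27 + 9*16 = 27 + 144 = 171)
I(q) = 2 + q (I(q) = q + 2 = 2 + q)
d(13, -10) + 77*I(Z) = 3 + 77*(2 + 171) = 3 + 77*173 = 3 + 13321 = 13324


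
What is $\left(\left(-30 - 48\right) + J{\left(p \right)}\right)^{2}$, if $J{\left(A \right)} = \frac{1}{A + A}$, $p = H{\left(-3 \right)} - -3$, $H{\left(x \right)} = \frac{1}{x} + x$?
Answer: $\frac{25281}{4} \approx 6320.3$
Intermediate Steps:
$H{\left(x \right)} = x + \frac{1}{x}$
$p = - \frac{1}{3}$ ($p = \left(-3 + \frac{1}{-3}\right) - -3 = \left(-3 - \frac{1}{3}\right) + 3 = - \frac{10}{3} + 3 = - \frac{1}{3} \approx -0.33333$)
$J{\left(A \right)} = \frac{1}{2 A}$
$\left(\left(-30 - 48\right) + J{\left(p \right)}\right)^{2} = \left(\left(-30 - 48\right) + \frac{1}{2 \left(- \frac{1}{3}\right)}\right)^{2} = \left(\left(-30 - 48\right) + \frac{1}{2} \left(-3\right)\right)^{2} = \left(-78 - \frac{3}{2}\right)^{2} = \left(- \frac{159}{2}\right)^{2} = \frac{25281}{4}$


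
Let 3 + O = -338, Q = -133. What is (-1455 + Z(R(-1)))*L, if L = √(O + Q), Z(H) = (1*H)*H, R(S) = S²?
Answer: -1454*I*√474 ≈ -31656.0*I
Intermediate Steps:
O = -341 (O = -3 - 338 = -341)
Z(H) = H² (Z(H) = H*H = H²)
L = I*√474 (L = √(-341 - 133) = √(-474) = I*√474 ≈ 21.772*I)
(-1455 + Z(R(-1)))*L = (-1455 + ((-1)²)²)*(I*√474) = (-1455 + 1²)*(I*√474) = (-1455 + 1)*(I*√474) = -1454*I*√474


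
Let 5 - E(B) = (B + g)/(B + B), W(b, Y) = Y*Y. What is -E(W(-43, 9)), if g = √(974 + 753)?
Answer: -9/2 + √1727/162 ≈ -4.2435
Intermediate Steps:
W(b, Y) = Y²
g = √1727 ≈ 41.557
E(B) = 5 - (B + √1727)/(2*B) (E(B) = 5 - (B + √1727)/(B + B) = 5 - (B + √1727)/(2*B))
-E(W(-43, 9)) = -(-√1727 + 9*9²)/(2*(9²)) = -(-√1727 + 9*81)/(2*81) = -(-√1727 + 729)/(2*81) = -(729 - √1727)/(2*81) = -(9/2 - √1727/162) = -9/2 + √1727/162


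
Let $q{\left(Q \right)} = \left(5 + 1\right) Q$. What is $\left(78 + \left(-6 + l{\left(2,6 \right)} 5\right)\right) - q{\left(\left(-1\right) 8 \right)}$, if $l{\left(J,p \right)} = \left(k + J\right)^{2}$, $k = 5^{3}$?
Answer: $80765$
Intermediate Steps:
$k = 125$
$l{\left(J,p \right)} = \left(125 + J\right)^{2}$
$q{\left(Q \right)} = 6 Q$
$\left(78 + \left(-6 + l{\left(2,6 \right)} 5\right)\right) - q{\left(\left(-1\right) 8 \right)} = \left(78 - \left(6 - \left(125 + 2\right)^{2} \cdot 5\right)\right) - 6 \left(\left(-1\right) 8\right) = \left(78 - \left(6 - 127^{2} \cdot 5\right)\right) - 6 \left(-8\right) = \left(78 + \left(-6 + 16129 \cdot 5\right)\right) - -48 = \left(78 + \left(-6 + 80645\right)\right) + 48 = \left(78 + 80639\right) + 48 = 80717 + 48 = 80765$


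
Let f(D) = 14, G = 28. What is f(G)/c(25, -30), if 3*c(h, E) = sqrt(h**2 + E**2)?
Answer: 42*sqrt(61)/305 ≈ 1.0755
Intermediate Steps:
c(h, E) = sqrt(E**2 + h**2)/3 (c(h, E) = sqrt(h**2 + E**2)/3 = sqrt(E**2 + h**2)/3)
f(G)/c(25, -30) = 14/((sqrt((-30)**2 + 25**2)/3)) = 14/((sqrt(900 + 625)/3)) = 14/((sqrt(1525)/3)) = 14/(((5*sqrt(61))/3)) = 14/((5*sqrt(61)/3)) = 14*(3*sqrt(61)/305) = 42*sqrt(61)/305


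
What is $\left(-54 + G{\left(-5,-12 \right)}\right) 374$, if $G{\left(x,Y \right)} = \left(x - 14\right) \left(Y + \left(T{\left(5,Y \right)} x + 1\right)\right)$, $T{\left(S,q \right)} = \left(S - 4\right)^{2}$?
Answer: $93500$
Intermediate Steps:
$T{\left(S,q \right)} = \left(-4 + S\right)^{2}$
$G{\left(x,Y \right)} = \left(-14 + x\right) \left(1 + Y + x\right)$ ($G{\left(x,Y \right)} = \left(x - 14\right) \left(Y + \left(\left(-4 + 5\right)^{2} x + 1\right)\right) = \left(-14 + x\right) \left(Y + \left(1^{2} x + 1\right)\right) = \left(-14 + x\right) \left(Y + \left(1 x + 1\right)\right) = \left(-14 + x\right) \left(Y + \left(x + 1\right)\right) = \left(-14 + x\right) \left(Y + \left(1 + x\right)\right) = \left(-14 + x\right) \left(1 + Y + x\right)$)
$\left(-54 + G{\left(-5,-12 \right)}\right) 374 = \left(-54 - \left(-279 - 25\right)\right) 374 = \left(-54 + \left(-14 + 25 + 168 + 65 + 60\right)\right) 374 = \left(-54 + 304\right) 374 = 250 \cdot 374 = 93500$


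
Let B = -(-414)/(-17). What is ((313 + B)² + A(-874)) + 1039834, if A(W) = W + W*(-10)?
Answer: 326863949/289 ≈ 1.1310e+6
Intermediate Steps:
B = -414/17 (B = -(-414)*(-1)/17 = -18*23/17 = -414/17 ≈ -24.353)
A(W) = -9*W (A(W) = W - 10*W = -9*W)
((313 + B)² + A(-874)) + 1039834 = ((313 - 414/17)² - 9*(-874)) + 1039834 = ((4907/17)² + 7866) + 1039834 = (24078649/289 + 7866) + 1039834 = 26351923/289 + 1039834 = 326863949/289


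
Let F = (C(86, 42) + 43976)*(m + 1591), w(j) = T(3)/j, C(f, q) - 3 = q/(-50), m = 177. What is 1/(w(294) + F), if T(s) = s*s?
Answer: 2450/190495797931 ≈ 1.2861e-8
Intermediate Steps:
C(f, q) = 3 - q/50 (C(f, q) = 3 + q/(-50) = 3 + q*(-1/50) = 3 - q/50)
T(s) = s²
w(j) = 9/j (w(j) = 3²/j = 9/j)
F = 1943834672/25 (F = ((3 - 1/50*42) + 43976)*(177 + 1591) = ((3 - 21/25) + 43976)*1768 = (54/25 + 43976)*1768 = (1099454/25)*1768 = 1943834672/25 ≈ 7.7753e+7)
1/(w(294) + F) = 1/(9/294 + 1943834672/25) = 1/(9*(1/294) + 1943834672/25) = 1/(3/98 + 1943834672/25) = 1/(190495797931/2450) = 2450/190495797931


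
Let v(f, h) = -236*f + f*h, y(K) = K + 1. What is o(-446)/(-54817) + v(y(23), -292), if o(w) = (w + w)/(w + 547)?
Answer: -70158742532/5536517 ≈ -12672.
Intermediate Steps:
o(w) = 2*w/(547 + w) (o(w) = (2*w)/(547 + w) = 2*w/(547 + w))
y(K) = 1 + K
o(-446)/(-54817) + v(y(23), -292) = (2*(-446)/(547 - 446))/(-54817) + (1 + 23)*(-236 - 292) = (2*(-446)/101)*(-1/54817) + 24*(-528) = (2*(-446)*(1/101))*(-1/54817) - 12672 = -892/101*(-1/54817) - 12672 = 892/5536517 - 12672 = -70158742532/5536517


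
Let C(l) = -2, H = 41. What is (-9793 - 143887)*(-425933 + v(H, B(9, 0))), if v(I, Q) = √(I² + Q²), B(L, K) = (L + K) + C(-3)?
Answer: 65457383440 - 153680*√1730 ≈ 6.5451e+10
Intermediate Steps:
B(L, K) = -2 + K + L (B(L, K) = (L + K) - 2 = (K + L) - 2 = -2 + K + L)
(-9793 - 143887)*(-425933 + v(H, B(9, 0))) = (-9793 - 143887)*(-425933 + √(41² + (-2 + 0 + 9)²)) = -153680*(-425933 + √(1681 + 7²)) = -153680*(-425933 + √(1681 + 49)) = -153680*(-425933 + √1730) = 65457383440 - 153680*√1730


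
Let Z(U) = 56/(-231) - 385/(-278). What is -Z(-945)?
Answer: -10481/9174 ≈ -1.1425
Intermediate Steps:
Z(U) = 10481/9174 (Z(U) = 56*(-1/231) - 385*(-1/278) = -8/33 + 385/278 = 10481/9174)
-Z(-945) = -1*10481/9174 = -10481/9174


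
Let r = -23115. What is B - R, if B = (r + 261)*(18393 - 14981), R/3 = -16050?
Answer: -77929698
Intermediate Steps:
R = -48150 (R = 3*(-16050) = -48150)
B = -77977848 (B = (-23115 + 261)*(18393 - 14981) = -22854*3412 = -77977848)
B - R = -77977848 - 1*(-48150) = -77977848 + 48150 = -77929698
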